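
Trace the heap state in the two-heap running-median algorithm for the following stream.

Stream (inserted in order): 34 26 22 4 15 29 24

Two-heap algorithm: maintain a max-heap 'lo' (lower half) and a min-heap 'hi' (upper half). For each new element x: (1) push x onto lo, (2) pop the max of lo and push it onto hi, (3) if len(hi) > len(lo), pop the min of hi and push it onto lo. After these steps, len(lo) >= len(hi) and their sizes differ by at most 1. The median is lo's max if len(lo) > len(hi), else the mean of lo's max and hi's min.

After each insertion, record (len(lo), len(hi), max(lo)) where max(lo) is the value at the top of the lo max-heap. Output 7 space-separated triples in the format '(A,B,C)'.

Answer: (1,0,34) (1,1,26) (2,1,26) (2,2,22) (3,2,22) (3,3,22) (4,3,24)

Derivation:
Step 1: insert 34 -> lo=[34] hi=[] -> (len(lo)=1, len(hi)=0, max(lo)=34)
Step 2: insert 26 -> lo=[26] hi=[34] -> (len(lo)=1, len(hi)=1, max(lo)=26)
Step 3: insert 22 -> lo=[22, 26] hi=[34] -> (len(lo)=2, len(hi)=1, max(lo)=26)
Step 4: insert 4 -> lo=[4, 22] hi=[26, 34] -> (len(lo)=2, len(hi)=2, max(lo)=22)
Step 5: insert 15 -> lo=[4, 15, 22] hi=[26, 34] -> (len(lo)=3, len(hi)=2, max(lo)=22)
Step 6: insert 29 -> lo=[4, 15, 22] hi=[26, 29, 34] -> (len(lo)=3, len(hi)=3, max(lo)=22)
Step 7: insert 24 -> lo=[4, 15, 22, 24] hi=[26, 29, 34] -> (len(lo)=4, len(hi)=3, max(lo)=24)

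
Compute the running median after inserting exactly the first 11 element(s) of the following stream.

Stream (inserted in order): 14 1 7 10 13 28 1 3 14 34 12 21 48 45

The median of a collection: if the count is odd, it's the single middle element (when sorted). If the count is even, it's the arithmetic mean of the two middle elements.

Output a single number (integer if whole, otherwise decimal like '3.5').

Step 1: insert 14 -> lo=[14] (size 1, max 14) hi=[] (size 0) -> median=14
Step 2: insert 1 -> lo=[1] (size 1, max 1) hi=[14] (size 1, min 14) -> median=7.5
Step 3: insert 7 -> lo=[1, 7] (size 2, max 7) hi=[14] (size 1, min 14) -> median=7
Step 4: insert 10 -> lo=[1, 7] (size 2, max 7) hi=[10, 14] (size 2, min 10) -> median=8.5
Step 5: insert 13 -> lo=[1, 7, 10] (size 3, max 10) hi=[13, 14] (size 2, min 13) -> median=10
Step 6: insert 28 -> lo=[1, 7, 10] (size 3, max 10) hi=[13, 14, 28] (size 3, min 13) -> median=11.5
Step 7: insert 1 -> lo=[1, 1, 7, 10] (size 4, max 10) hi=[13, 14, 28] (size 3, min 13) -> median=10
Step 8: insert 3 -> lo=[1, 1, 3, 7] (size 4, max 7) hi=[10, 13, 14, 28] (size 4, min 10) -> median=8.5
Step 9: insert 14 -> lo=[1, 1, 3, 7, 10] (size 5, max 10) hi=[13, 14, 14, 28] (size 4, min 13) -> median=10
Step 10: insert 34 -> lo=[1, 1, 3, 7, 10] (size 5, max 10) hi=[13, 14, 14, 28, 34] (size 5, min 13) -> median=11.5
Step 11: insert 12 -> lo=[1, 1, 3, 7, 10, 12] (size 6, max 12) hi=[13, 14, 14, 28, 34] (size 5, min 13) -> median=12

Answer: 12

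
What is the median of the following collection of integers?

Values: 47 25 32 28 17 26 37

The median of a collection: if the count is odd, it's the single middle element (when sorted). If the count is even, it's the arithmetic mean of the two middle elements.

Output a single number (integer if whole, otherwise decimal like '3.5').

Step 1: insert 47 -> lo=[47] (size 1, max 47) hi=[] (size 0) -> median=47
Step 2: insert 25 -> lo=[25] (size 1, max 25) hi=[47] (size 1, min 47) -> median=36
Step 3: insert 32 -> lo=[25, 32] (size 2, max 32) hi=[47] (size 1, min 47) -> median=32
Step 4: insert 28 -> lo=[25, 28] (size 2, max 28) hi=[32, 47] (size 2, min 32) -> median=30
Step 5: insert 17 -> lo=[17, 25, 28] (size 3, max 28) hi=[32, 47] (size 2, min 32) -> median=28
Step 6: insert 26 -> lo=[17, 25, 26] (size 3, max 26) hi=[28, 32, 47] (size 3, min 28) -> median=27
Step 7: insert 37 -> lo=[17, 25, 26, 28] (size 4, max 28) hi=[32, 37, 47] (size 3, min 32) -> median=28

Answer: 28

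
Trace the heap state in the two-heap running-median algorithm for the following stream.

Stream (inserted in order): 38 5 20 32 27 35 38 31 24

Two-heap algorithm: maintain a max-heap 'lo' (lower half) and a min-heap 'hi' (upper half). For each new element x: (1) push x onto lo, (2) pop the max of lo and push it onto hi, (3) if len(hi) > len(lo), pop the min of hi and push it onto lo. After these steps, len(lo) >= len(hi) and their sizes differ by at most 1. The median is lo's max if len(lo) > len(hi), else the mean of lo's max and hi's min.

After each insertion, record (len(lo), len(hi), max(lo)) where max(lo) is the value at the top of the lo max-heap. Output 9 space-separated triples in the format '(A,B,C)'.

Step 1: insert 38 -> lo=[38] hi=[] -> (len(lo)=1, len(hi)=0, max(lo)=38)
Step 2: insert 5 -> lo=[5] hi=[38] -> (len(lo)=1, len(hi)=1, max(lo)=5)
Step 3: insert 20 -> lo=[5, 20] hi=[38] -> (len(lo)=2, len(hi)=1, max(lo)=20)
Step 4: insert 32 -> lo=[5, 20] hi=[32, 38] -> (len(lo)=2, len(hi)=2, max(lo)=20)
Step 5: insert 27 -> lo=[5, 20, 27] hi=[32, 38] -> (len(lo)=3, len(hi)=2, max(lo)=27)
Step 6: insert 35 -> lo=[5, 20, 27] hi=[32, 35, 38] -> (len(lo)=3, len(hi)=3, max(lo)=27)
Step 7: insert 38 -> lo=[5, 20, 27, 32] hi=[35, 38, 38] -> (len(lo)=4, len(hi)=3, max(lo)=32)
Step 8: insert 31 -> lo=[5, 20, 27, 31] hi=[32, 35, 38, 38] -> (len(lo)=4, len(hi)=4, max(lo)=31)
Step 9: insert 24 -> lo=[5, 20, 24, 27, 31] hi=[32, 35, 38, 38] -> (len(lo)=5, len(hi)=4, max(lo)=31)

Answer: (1,0,38) (1,1,5) (2,1,20) (2,2,20) (3,2,27) (3,3,27) (4,3,32) (4,4,31) (5,4,31)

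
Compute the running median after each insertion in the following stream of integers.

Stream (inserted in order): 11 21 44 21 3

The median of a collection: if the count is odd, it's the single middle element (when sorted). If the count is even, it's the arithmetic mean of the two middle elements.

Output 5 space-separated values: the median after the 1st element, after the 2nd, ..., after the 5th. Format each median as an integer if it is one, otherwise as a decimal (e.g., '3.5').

Answer: 11 16 21 21 21

Derivation:
Step 1: insert 11 -> lo=[11] (size 1, max 11) hi=[] (size 0) -> median=11
Step 2: insert 21 -> lo=[11] (size 1, max 11) hi=[21] (size 1, min 21) -> median=16
Step 3: insert 44 -> lo=[11, 21] (size 2, max 21) hi=[44] (size 1, min 44) -> median=21
Step 4: insert 21 -> lo=[11, 21] (size 2, max 21) hi=[21, 44] (size 2, min 21) -> median=21
Step 5: insert 3 -> lo=[3, 11, 21] (size 3, max 21) hi=[21, 44] (size 2, min 21) -> median=21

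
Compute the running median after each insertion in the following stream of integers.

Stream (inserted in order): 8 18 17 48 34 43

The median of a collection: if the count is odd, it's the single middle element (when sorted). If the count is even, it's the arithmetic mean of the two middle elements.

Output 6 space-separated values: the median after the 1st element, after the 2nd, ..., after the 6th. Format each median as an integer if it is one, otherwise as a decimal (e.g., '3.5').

Answer: 8 13 17 17.5 18 26

Derivation:
Step 1: insert 8 -> lo=[8] (size 1, max 8) hi=[] (size 0) -> median=8
Step 2: insert 18 -> lo=[8] (size 1, max 8) hi=[18] (size 1, min 18) -> median=13
Step 3: insert 17 -> lo=[8, 17] (size 2, max 17) hi=[18] (size 1, min 18) -> median=17
Step 4: insert 48 -> lo=[8, 17] (size 2, max 17) hi=[18, 48] (size 2, min 18) -> median=17.5
Step 5: insert 34 -> lo=[8, 17, 18] (size 3, max 18) hi=[34, 48] (size 2, min 34) -> median=18
Step 6: insert 43 -> lo=[8, 17, 18] (size 3, max 18) hi=[34, 43, 48] (size 3, min 34) -> median=26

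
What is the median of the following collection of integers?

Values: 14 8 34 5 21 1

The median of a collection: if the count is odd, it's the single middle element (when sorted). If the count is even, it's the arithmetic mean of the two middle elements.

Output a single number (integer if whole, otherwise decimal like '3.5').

Step 1: insert 14 -> lo=[14] (size 1, max 14) hi=[] (size 0) -> median=14
Step 2: insert 8 -> lo=[8] (size 1, max 8) hi=[14] (size 1, min 14) -> median=11
Step 3: insert 34 -> lo=[8, 14] (size 2, max 14) hi=[34] (size 1, min 34) -> median=14
Step 4: insert 5 -> lo=[5, 8] (size 2, max 8) hi=[14, 34] (size 2, min 14) -> median=11
Step 5: insert 21 -> lo=[5, 8, 14] (size 3, max 14) hi=[21, 34] (size 2, min 21) -> median=14
Step 6: insert 1 -> lo=[1, 5, 8] (size 3, max 8) hi=[14, 21, 34] (size 3, min 14) -> median=11

Answer: 11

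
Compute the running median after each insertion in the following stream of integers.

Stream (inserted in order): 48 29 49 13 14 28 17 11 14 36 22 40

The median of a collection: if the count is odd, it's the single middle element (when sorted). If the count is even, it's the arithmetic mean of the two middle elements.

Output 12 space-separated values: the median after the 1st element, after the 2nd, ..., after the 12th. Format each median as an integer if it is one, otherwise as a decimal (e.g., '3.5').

Answer: 48 38.5 48 38.5 29 28.5 28 22.5 17 22.5 22 25

Derivation:
Step 1: insert 48 -> lo=[48] (size 1, max 48) hi=[] (size 0) -> median=48
Step 2: insert 29 -> lo=[29] (size 1, max 29) hi=[48] (size 1, min 48) -> median=38.5
Step 3: insert 49 -> lo=[29, 48] (size 2, max 48) hi=[49] (size 1, min 49) -> median=48
Step 4: insert 13 -> lo=[13, 29] (size 2, max 29) hi=[48, 49] (size 2, min 48) -> median=38.5
Step 5: insert 14 -> lo=[13, 14, 29] (size 3, max 29) hi=[48, 49] (size 2, min 48) -> median=29
Step 6: insert 28 -> lo=[13, 14, 28] (size 3, max 28) hi=[29, 48, 49] (size 3, min 29) -> median=28.5
Step 7: insert 17 -> lo=[13, 14, 17, 28] (size 4, max 28) hi=[29, 48, 49] (size 3, min 29) -> median=28
Step 8: insert 11 -> lo=[11, 13, 14, 17] (size 4, max 17) hi=[28, 29, 48, 49] (size 4, min 28) -> median=22.5
Step 9: insert 14 -> lo=[11, 13, 14, 14, 17] (size 5, max 17) hi=[28, 29, 48, 49] (size 4, min 28) -> median=17
Step 10: insert 36 -> lo=[11, 13, 14, 14, 17] (size 5, max 17) hi=[28, 29, 36, 48, 49] (size 5, min 28) -> median=22.5
Step 11: insert 22 -> lo=[11, 13, 14, 14, 17, 22] (size 6, max 22) hi=[28, 29, 36, 48, 49] (size 5, min 28) -> median=22
Step 12: insert 40 -> lo=[11, 13, 14, 14, 17, 22] (size 6, max 22) hi=[28, 29, 36, 40, 48, 49] (size 6, min 28) -> median=25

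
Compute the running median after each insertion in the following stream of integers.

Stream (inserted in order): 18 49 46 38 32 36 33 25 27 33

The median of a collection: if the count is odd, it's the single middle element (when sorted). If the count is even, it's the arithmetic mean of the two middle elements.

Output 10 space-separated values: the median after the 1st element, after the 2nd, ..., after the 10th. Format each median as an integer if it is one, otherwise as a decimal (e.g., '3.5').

Step 1: insert 18 -> lo=[18] (size 1, max 18) hi=[] (size 0) -> median=18
Step 2: insert 49 -> lo=[18] (size 1, max 18) hi=[49] (size 1, min 49) -> median=33.5
Step 3: insert 46 -> lo=[18, 46] (size 2, max 46) hi=[49] (size 1, min 49) -> median=46
Step 4: insert 38 -> lo=[18, 38] (size 2, max 38) hi=[46, 49] (size 2, min 46) -> median=42
Step 5: insert 32 -> lo=[18, 32, 38] (size 3, max 38) hi=[46, 49] (size 2, min 46) -> median=38
Step 6: insert 36 -> lo=[18, 32, 36] (size 3, max 36) hi=[38, 46, 49] (size 3, min 38) -> median=37
Step 7: insert 33 -> lo=[18, 32, 33, 36] (size 4, max 36) hi=[38, 46, 49] (size 3, min 38) -> median=36
Step 8: insert 25 -> lo=[18, 25, 32, 33] (size 4, max 33) hi=[36, 38, 46, 49] (size 4, min 36) -> median=34.5
Step 9: insert 27 -> lo=[18, 25, 27, 32, 33] (size 5, max 33) hi=[36, 38, 46, 49] (size 4, min 36) -> median=33
Step 10: insert 33 -> lo=[18, 25, 27, 32, 33] (size 5, max 33) hi=[33, 36, 38, 46, 49] (size 5, min 33) -> median=33

Answer: 18 33.5 46 42 38 37 36 34.5 33 33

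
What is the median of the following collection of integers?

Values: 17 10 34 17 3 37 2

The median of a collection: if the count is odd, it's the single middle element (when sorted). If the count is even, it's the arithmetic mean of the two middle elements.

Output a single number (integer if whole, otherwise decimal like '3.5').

Answer: 17

Derivation:
Step 1: insert 17 -> lo=[17] (size 1, max 17) hi=[] (size 0) -> median=17
Step 2: insert 10 -> lo=[10] (size 1, max 10) hi=[17] (size 1, min 17) -> median=13.5
Step 3: insert 34 -> lo=[10, 17] (size 2, max 17) hi=[34] (size 1, min 34) -> median=17
Step 4: insert 17 -> lo=[10, 17] (size 2, max 17) hi=[17, 34] (size 2, min 17) -> median=17
Step 5: insert 3 -> lo=[3, 10, 17] (size 3, max 17) hi=[17, 34] (size 2, min 17) -> median=17
Step 6: insert 37 -> lo=[3, 10, 17] (size 3, max 17) hi=[17, 34, 37] (size 3, min 17) -> median=17
Step 7: insert 2 -> lo=[2, 3, 10, 17] (size 4, max 17) hi=[17, 34, 37] (size 3, min 17) -> median=17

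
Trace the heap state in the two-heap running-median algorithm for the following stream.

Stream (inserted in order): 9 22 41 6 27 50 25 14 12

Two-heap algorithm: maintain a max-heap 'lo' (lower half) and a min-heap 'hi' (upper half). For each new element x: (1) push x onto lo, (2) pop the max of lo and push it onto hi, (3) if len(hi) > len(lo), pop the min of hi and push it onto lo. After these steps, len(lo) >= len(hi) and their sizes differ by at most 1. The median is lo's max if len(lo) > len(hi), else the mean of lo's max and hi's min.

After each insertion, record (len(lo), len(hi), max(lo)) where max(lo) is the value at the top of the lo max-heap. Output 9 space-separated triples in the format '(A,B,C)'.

Step 1: insert 9 -> lo=[9] hi=[] -> (len(lo)=1, len(hi)=0, max(lo)=9)
Step 2: insert 22 -> lo=[9] hi=[22] -> (len(lo)=1, len(hi)=1, max(lo)=9)
Step 3: insert 41 -> lo=[9, 22] hi=[41] -> (len(lo)=2, len(hi)=1, max(lo)=22)
Step 4: insert 6 -> lo=[6, 9] hi=[22, 41] -> (len(lo)=2, len(hi)=2, max(lo)=9)
Step 5: insert 27 -> lo=[6, 9, 22] hi=[27, 41] -> (len(lo)=3, len(hi)=2, max(lo)=22)
Step 6: insert 50 -> lo=[6, 9, 22] hi=[27, 41, 50] -> (len(lo)=3, len(hi)=3, max(lo)=22)
Step 7: insert 25 -> lo=[6, 9, 22, 25] hi=[27, 41, 50] -> (len(lo)=4, len(hi)=3, max(lo)=25)
Step 8: insert 14 -> lo=[6, 9, 14, 22] hi=[25, 27, 41, 50] -> (len(lo)=4, len(hi)=4, max(lo)=22)
Step 9: insert 12 -> lo=[6, 9, 12, 14, 22] hi=[25, 27, 41, 50] -> (len(lo)=5, len(hi)=4, max(lo)=22)

Answer: (1,0,9) (1,1,9) (2,1,22) (2,2,9) (3,2,22) (3,3,22) (4,3,25) (4,4,22) (5,4,22)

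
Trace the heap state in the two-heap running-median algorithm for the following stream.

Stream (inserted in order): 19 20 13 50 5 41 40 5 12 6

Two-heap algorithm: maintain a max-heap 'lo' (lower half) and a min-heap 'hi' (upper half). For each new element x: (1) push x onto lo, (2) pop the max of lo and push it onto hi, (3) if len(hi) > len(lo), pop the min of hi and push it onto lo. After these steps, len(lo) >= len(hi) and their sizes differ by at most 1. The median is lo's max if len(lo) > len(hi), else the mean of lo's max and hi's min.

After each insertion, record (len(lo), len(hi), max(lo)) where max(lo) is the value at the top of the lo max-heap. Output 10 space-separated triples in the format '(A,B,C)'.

Step 1: insert 19 -> lo=[19] hi=[] -> (len(lo)=1, len(hi)=0, max(lo)=19)
Step 2: insert 20 -> lo=[19] hi=[20] -> (len(lo)=1, len(hi)=1, max(lo)=19)
Step 3: insert 13 -> lo=[13, 19] hi=[20] -> (len(lo)=2, len(hi)=1, max(lo)=19)
Step 4: insert 50 -> lo=[13, 19] hi=[20, 50] -> (len(lo)=2, len(hi)=2, max(lo)=19)
Step 5: insert 5 -> lo=[5, 13, 19] hi=[20, 50] -> (len(lo)=3, len(hi)=2, max(lo)=19)
Step 6: insert 41 -> lo=[5, 13, 19] hi=[20, 41, 50] -> (len(lo)=3, len(hi)=3, max(lo)=19)
Step 7: insert 40 -> lo=[5, 13, 19, 20] hi=[40, 41, 50] -> (len(lo)=4, len(hi)=3, max(lo)=20)
Step 8: insert 5 -> lo=[5, 5, 13, 19] hi=[20, 40, 41, 50] -> (len(lo)=4, len(hi)=4, max(lo)=19)
Step 9: insert 12 -> lo=[5, 5, 12, 13, 19] hi=[20, 40, 41, 50] -> (len(lo)=5, len(hi)=4, max(lo)=19)
Step 10: insert 6 -> lo=[5, 5, 6, 12, 13] hi=[19, 20, 40, 41, 50] -> (len(lo)=5, len(hi)=5, max(lo)=13)

Answer: (1,0,19) (1,1,19) (2,1,19) (2,2,19) (3,2,19) (3,3,19) (4,3,20) (4,4,19) (5,4,19) (5,5,13)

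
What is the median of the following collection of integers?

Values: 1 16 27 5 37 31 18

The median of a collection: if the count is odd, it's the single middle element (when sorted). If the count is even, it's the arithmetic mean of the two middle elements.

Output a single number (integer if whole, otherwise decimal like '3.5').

Step 1: insert 1 -> lo=[1] (size 1, max 1) hi=[] (size 0) -> median=1
Step 2: insert 16 -> lo=[1] (size 1, max 1) hi=[16] (size 1, min 16) -> median=8.5
Step 3: insert 27 -> lo=[1, 16] (size 2, max 16) hi=[27] (size 1, min 27) -> median=16
Step 4: insert 5 -> lo=[1, 5] (size 2, max 5) hi=[16, 27] (size 2, min 16) -> median=10.5
Step 5: insert 37 -> lo=[1, 5, 16] (size 3, max 16) hi=[27, 37] (size 2, min 27) -> median=16
Step 6: insert 31 -> lo=[1, 5, 16] (size 3, max 16) hi=[27, 31, 37] (size 3, min 27) -> median=21.5
Step 7: insert 18 -> lo=[1, 5, 16, 18] (size 4, max 18) hi=[27, 31, 37] (size 3, min 27) -> median=18

Answer: 18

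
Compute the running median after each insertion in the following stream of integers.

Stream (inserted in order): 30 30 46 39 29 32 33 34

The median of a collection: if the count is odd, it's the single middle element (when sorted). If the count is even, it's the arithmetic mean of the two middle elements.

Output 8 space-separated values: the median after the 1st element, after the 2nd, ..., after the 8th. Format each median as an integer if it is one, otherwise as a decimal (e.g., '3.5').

Step 1: insert 30 -> lo=[30] (size 1, max 30) hi=[] (size 0) -> median=30
Step 2: insert 30 -> lo=[30] (size 1, max 30) hi=[30] (size 1, min 30) -> median=30
Step 3: insert 46 -> lo=[30, 30] (size 2, max 30) hi=[46] (size 1, min 46) -> median=30
Step 4: insert 39 -> lo=[30, 30] (size 2, max 30) hi=[39, 46] (size 2, min 39) -> median=34.5
Step 5: insert 29 -> lo=[29, 30, 30] (size 3, max 30) hi=[39, 46] (size 2, min 39) -> median=30
Step 6: insert 32 -> lo=[29, 30, 30] (size 3, max 30) hi=[32, 39, 46] (size 3, min 32) -> median=31
Step 7: insert 33 -> lo=[29, 30, 30, 32] (size 4, max 32) hi=[33, 39, 46] (size 3, min 33) -> median=32
Step 8: insert 34 -> lo=[29, 30, 30, 32] (size 4, max 32) hi=[33, 34, 39, 46] (size 4, min 33) -> median=32.5

Answer: 30 30 30 34.5 30 31 32 32.5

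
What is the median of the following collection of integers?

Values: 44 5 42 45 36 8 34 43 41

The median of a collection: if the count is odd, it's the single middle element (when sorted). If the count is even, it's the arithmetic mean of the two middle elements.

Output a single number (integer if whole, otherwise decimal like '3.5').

Step 1: insert 44 -> lo=[44] (size 1, max 44) hi=[] (size 0) -> median=44
Step 2: insert 5 -> lo=[5] (size 1, max 5) hi=[44] (size 1, min 44) -> median=24.5
Step 3: insert 42 -> lo=[5, 42] (size 2, max 42) hi=[44] (size 1, min 44) -> median=42
Step 4: insert 45 -> lo=[5, 42] (size 2, max 42) hi=[44, 45] (size 2, min 44) -> median=43
Step 5: insert 36 -> lo=[5, 36, 42] (size 3, max 42) hi=[44, 45] (size 2, min 44) -> median=42
Step 6: insert 8 -> lo=[5, 8, 36] (size 3, max 36) hi=[42, 44, 45] (size 3, min 42) -> median=39
Step 7: insert 34 -> lo=[5, 8, 34, 36] (size 4, max 36) hi=[42, 44, 45] (size 3, min 42) -> median=36
Step 8: insert 43 -> lo=[5, 8, 34, 36] (size 4, max 36) hi=[42, 43, 44, 45] (size 4, min 42) -> median=39
Step 9: insert 41 -> lo=[5, 8, 34, 36, 41] (size 5, max 41) hi=[42, 43, 44, 45] (size 4, min 42) -> median=41

Answer: 41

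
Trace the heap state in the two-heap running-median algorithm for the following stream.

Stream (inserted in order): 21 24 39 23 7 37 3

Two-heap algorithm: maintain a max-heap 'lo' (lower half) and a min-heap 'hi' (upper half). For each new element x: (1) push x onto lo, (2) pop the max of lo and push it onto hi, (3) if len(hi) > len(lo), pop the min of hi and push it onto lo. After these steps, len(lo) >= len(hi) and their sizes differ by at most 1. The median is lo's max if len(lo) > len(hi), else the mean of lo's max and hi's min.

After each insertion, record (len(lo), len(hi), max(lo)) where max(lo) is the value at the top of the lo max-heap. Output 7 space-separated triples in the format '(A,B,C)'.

Step 1: insert 21 -> lo=[21] hi=[] -> (len(lo)=1, len(hi)=0, max(lo)=21)
Step 2: insert 24 -> lo=[21] hi=[24] -> (len(lo)=1, len(hi)=1, max(lo)=21)
Step 3: insert 39 -> lo=[21, 24] hi=[39] -> (len(lo)=2, len(hi)=1, max(lo)=24)
Step 4: insert 23 -> lo=[21, 23] hi=[24, 39] -> (len(lo)=2, len(hi)=2, max(lo)=23)
Step 5: insert 7 -> lo=[7, 21, 23] hi=[24, 39] -> (len(lo)=3, len(hi)=2, max(lo)=23)
Step 6: insert 37 -> lo=[7, 21, 23] hi=[24, 37, 39] -> (len(lo)=3, len(hi)=3, max(lo)=23)
Step 7: insert 3 -> lo=[3, 7, 21, 23] hi=[24, 37, 39] -> (len(lo)=4, len(hi)=3, max(lo)=23)

Answer: (1,0,21) (1,1,21) (2,1,24) (2,2,23) (3,2,23) (3,3,23) (4,3,23)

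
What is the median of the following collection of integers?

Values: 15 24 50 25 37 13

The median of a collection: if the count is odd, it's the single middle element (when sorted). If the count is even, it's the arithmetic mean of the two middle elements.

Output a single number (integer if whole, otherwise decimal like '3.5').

Answer: 24.5

Derivation:
Step 1: insert 15 -> lo=[15] (size 1, max 15) hi=[] (size 0) -> median=15
Step 2: insert 24 -> lo=[15] (size 1, max 15) hi=[24] (size 1, min 24) -> median=19.5
Step 3: insert 50 -> lo=[15, 24] (size 2, max 24) hi=[50] (size 1, min 50) -> median=24
Step 4: insert 25 -> lo=[15, 24] (size 2, max 24) hi=[25, 50] (size 2, min 25) -> median=24.5
Step 5: insert 37 -> lo=[15, 24, 25] (size 3, max 25) hi=[37, 50] (size 2, min 37) -> median=25
Step 6: insert 13 -> lo=[13, 15, 24] (size 3, max 24) hi=[25, 37, 50] (size 3, min 25) -> median=24.5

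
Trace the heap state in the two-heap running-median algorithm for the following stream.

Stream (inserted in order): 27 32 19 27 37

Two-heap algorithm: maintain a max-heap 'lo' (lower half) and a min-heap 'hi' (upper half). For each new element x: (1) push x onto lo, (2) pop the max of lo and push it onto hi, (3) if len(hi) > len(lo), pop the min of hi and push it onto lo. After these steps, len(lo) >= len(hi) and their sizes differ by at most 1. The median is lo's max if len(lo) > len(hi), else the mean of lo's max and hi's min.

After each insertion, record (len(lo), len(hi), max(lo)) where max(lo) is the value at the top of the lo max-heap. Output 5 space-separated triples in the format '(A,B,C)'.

Step 1: insert 27 -> lo=[27] hi=[] -> (len(lo)=1, len(hi)=0, max(lo)=27)
Step 2: insert 32 -> lo=[27] hi=[32] -> (len(lo)=1, len(hi)=1, max(lo)=27)
Step 3: insert 19 -> lo=[19, 27] hi=[32] -> (len(lo)=2, len(hi)=1, max(lo)=27)
Step 4: insert 27 -> lo=[19, 27] hi=[27, 32] -> (len(lo)=2, len(hi)=2, max(lo)=27)
Step 5: insert 37 -> lo=[19, 27, 27] hi=[32, 37] -> (len(lo)=3, len(hi)=2, max(lo)=27)

Answer: (1,0,27) (1,1,27) (2,1,27) (2,2,27) (3,2,27)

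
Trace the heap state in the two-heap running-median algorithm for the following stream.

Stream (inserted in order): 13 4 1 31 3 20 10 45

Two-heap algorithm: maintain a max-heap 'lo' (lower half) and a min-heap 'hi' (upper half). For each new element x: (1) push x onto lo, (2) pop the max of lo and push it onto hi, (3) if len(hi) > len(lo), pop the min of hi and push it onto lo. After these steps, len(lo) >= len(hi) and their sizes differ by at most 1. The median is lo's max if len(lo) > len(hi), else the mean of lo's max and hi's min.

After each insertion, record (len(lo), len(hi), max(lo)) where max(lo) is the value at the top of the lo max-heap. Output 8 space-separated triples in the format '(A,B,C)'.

Answer: (1,0,13) (1,1,4) (2,1,4) (2,2,4) (3,2,4) (3,3,4) (4,3,10) (4,4,10)

Derivation:
Step 1: insert 13 -> lo=[13] hi=[] -> (len(lo)=1, len(hi)=0, max(lo)=13)
Step 2: insert 4 -> lo=[4] hi=[13] -> (len(lo)=1, len(hi)=1, max(lo)=4)
Step 3: insert 1 -> lo=[1, 4] hi=[13] -> (len(lo)=2, len(hi)=1, max(lo)=4)
Step 4: insert 31 -> lo=[1, 4] hi=[13, 31] -> (len(lo)=2, len(hi)=2, max(lo)=4)
Step 5: insert 3 -> lo=[1, 3, 4] hi=[13, 31] -> (len(lo)=3, len(hi)=2, max(lo)=4)
Step 6: insert 20 -> lo=[1, 3, 4] hi=[13, 20, 31] -> (len(lo)=3, len(hi)=3, max(lo)=4)
Step 7: insert 10 -> lo=[1, 3, 4, 10] hi=[13, 20, 31] -> (len(lo)=4, len(hi)=3, max(lo)=10)
Step 8: insert 45 -> lo=[1, 3, 4, 10] hi=[13, 20, 31, 45] -> (len(lo)=4, len(hi)=4, max(lo)=10)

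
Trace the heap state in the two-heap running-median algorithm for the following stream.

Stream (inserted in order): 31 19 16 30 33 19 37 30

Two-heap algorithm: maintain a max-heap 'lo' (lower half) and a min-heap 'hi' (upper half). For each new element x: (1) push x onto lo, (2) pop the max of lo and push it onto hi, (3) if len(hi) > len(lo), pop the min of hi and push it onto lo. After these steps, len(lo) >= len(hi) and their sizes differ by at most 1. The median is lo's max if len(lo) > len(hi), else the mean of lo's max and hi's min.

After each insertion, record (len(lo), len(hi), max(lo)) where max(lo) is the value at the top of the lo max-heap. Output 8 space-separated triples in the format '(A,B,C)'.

Step 1: insert 31 -> lo=[31] hi=[] -> (len(lo)=1, len(hi)=0, max(lo)=31)
Step 2: insert 19 -> lo=[19] hi=[31] -> (len(lo)=1, len(hi)=1, max(lo)=19)
Step 3: insert 16 -> lo=[16, 19] hi=[31] -> (len(lo)=2, len(hi)=1, max(lo)=19)
Step 4: insert 30 -> lo=[16, 19] hi=[30, 31] -> (len(lo)=2, len(hi)=2, max(lo)=19)
Step 5: insert 33 -> lo=[16, 19, 30] hi=[31, 33] -> (len(lo)=3, len(hi)=2, max(lo)=30)
Step 6: insert 19 -> lo=[16, 19, 19] hi=[30, 31, 33] -> (len(lo)=3, len(hi)=3, max(lo)=19)
Step 7: insert 37 -> lo=[16, 19, 19, 30] hi=[31, 33, 37] -> (len(lo)=4, len(hi)=3, max(lo)=30)
Step 8: insert 30 -> lo=[16, 19, 19, 30] hi=[30, 31, 33, 37] -> (len(lo)=4, len(hi)=4, max(lo)=30)

Answer: (1,0,31) (1,1,19) (2,1,19) (2,2,19) (3,2,30) (3,3,19) (4,3,30) (4,4,30)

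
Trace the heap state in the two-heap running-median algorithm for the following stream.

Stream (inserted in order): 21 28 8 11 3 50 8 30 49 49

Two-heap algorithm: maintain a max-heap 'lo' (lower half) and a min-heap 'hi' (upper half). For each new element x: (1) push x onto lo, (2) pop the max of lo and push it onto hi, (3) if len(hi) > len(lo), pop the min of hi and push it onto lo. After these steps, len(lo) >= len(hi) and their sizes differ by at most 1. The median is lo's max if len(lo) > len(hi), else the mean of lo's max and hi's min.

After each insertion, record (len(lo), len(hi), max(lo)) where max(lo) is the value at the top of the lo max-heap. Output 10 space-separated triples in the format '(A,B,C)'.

Step 1: insert 21 -> lo=[21] hi=[] -> (len(lo)=1, len(hi)=0, max(lo)=21)
Step 2: insert 28 -> lo=[21] hi=[28] -> (len(lo)=1, len(hi)=1, max(lo)=21)
Step 3: insert 8 -> lo=[8, 21] hi=[28] -> (len(lo)=2, len(hi)=1, max(lo)=21)
Step 4: insert 11 -> lo=[8, 11] hi=[21, 28] -> (len(lo)=2, len(hi)=2, max(lo)=11)
Step 5: insert 3 -> lo=[3, 8, 11] hi=[21, 28] -> (len(lo)=3, len(hi)=2, max(lo)=11)
Step 6: insert 50 -> lo=[3, 8, 11] hi=[21, 28, 50] -> (len(lo)=3, len(hi)=3, max(lo)=11)
Step 7: insert 8 -> lo=[3, 8, 8, 11] hi=[21, 28, 50] -> (len(lo)=4, len(hi)=3, max(lo)=11)
Step 8: insert 30 -> lo=[3, 8, 8, 11] hi=[21, 28, 30, 50] -> (len(lo)=4, len(hi)=4, max(lo)=11)
Step 9: insert 49 -> lo=[3, 8, 8, 11, 21] hi=[28, 30, 49, 50] -> (len(lo)=5, len(hi)=4, max(lo)=21)
Step 10: insert 49 -> lo=[3, 8, 8, 11, 21] hi=[28, 30, 49, 49, 50] -> (len(lo)=5, len(hi)=5, max(lo)=21)

Answer: (1,0,21) (1,1,21) (2,1,21) (2,2,11) (3,2,11) (3,3,11) (4,3,11) (4,4,11) (5,4,21) (5,5,21)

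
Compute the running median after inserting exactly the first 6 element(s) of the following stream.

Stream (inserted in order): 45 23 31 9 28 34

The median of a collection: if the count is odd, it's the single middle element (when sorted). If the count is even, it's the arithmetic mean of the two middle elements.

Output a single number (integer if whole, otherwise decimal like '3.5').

Answer: 29.5

Derivation:
Step 1: insert 45 -> lo=[45] (size 1, max 45) hi=[] (size 0) -> median=45
Step 2: insert 23 -> lo=[23] (size 1, max 23) hi=[45] (size 1, min 45) -> median=34
Step 3: insert 31 -> lo=[23, 31] (size 2, max 31) hi=[45] (size 1, min 45) -> median=31
Step 4: insert 9 -> lo=[9, 23] (size 2, max 23) hi=[31, 45] (size 2, min 31) -> median=27
Step 5: insert 28 -> lo=[9, 23, 28] (size 3, max 28) hi=[31, 45] (size 2, min 31) -> median=28
Step 6: insert 34 -> lo=[9, 23, 28] (size 3, max 28) hi=[31, 34, 45] (size 3, min 31) -> median=29.5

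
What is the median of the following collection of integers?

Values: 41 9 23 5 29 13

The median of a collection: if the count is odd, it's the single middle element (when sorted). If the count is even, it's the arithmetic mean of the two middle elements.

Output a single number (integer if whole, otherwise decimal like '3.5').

Answer: 18

Derivation:
Step 1: insert 41 -> lo=[41] (size 1, max 41) hi=[] (size 0) -> median=41
Step 2: insert 9 -> lo=[9] (size 1, max 9) hi=[41] (size 1, min 41) -> median=25
Step 3: insert 23 -> lo=[9, 23] (size 2, max 23) hi=[41] (size 1, min 41) -> median=23
Step 4: insert 5 -> lo=[5, 9] (size 2, max 9) hi=[23, 41] (size 2, min 23) -> median=16
Step 5: insert 29 -> lo=[5, 9, 23] (size 3, max 23) hi=[29, 41] (size 2, min 29) -> median=23
Step 6: insert 13 -> lo=[5, 9, 13] (size 3, max 13) hi=[23, 29, 41] (size 3, min 23) -> median=18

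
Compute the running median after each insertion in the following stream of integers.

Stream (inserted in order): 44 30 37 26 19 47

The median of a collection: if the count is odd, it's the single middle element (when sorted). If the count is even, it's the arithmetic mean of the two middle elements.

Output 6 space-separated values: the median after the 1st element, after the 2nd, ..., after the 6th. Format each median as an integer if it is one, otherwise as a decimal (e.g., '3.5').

Step 1: insert 44 -> lo=[44] (size 1, max 44) hi=[] (size 0) -> median=44
Step 2: insert 30 -> lo=[30] (size 1, max 30) hi=[44] (size 1, min 44) -> median=37
Step 3: insert 37 -> lo=[30, 37] (size 2, max 37) hi=[44] (size 1, min 44) -> median=37
Step 4: insert 26 -> lo=[26, 30] (size 2, max 30) hi=[37, 44] (size 2, min 37) -> median=33.5
Step 5: insert 19 -> lo=[19, 26, 30] (size 3, max 30) hi=[37, 44] (size 2, min 37) -> median=30
Step 6: insert 47 -> lo=[19, 26, 30] (size 3, max 30) hi=[37, 44, 47] (size 3, min 37) -> median=33.5

Answer: 44 37 37 33.5 30 33.5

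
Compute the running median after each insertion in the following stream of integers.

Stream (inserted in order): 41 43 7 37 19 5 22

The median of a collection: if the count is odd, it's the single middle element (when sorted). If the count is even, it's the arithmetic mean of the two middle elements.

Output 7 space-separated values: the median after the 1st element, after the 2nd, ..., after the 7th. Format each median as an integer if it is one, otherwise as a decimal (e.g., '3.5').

Step 1: insert 41 -> lo=[41] (size 1, max 41) hi=[] (size 0) -> median=41
Step 2: insert 43 -> lo=[41] (size 1, max 41) hi=[43] (size 1, min 43) -> median=42
Step 3: insert 7 -> lo=[7, 41] (size 2, max 41) hi=[43] (size 1, min 43) -> median=41
Step 4: insert 37 -> lo=[7, 37] (size 2, max 37) hi=[41, 43] (size 2, min 41) -> median=39
Step 5: insert 19 -> lo=[7, 19, 37] (size 3, max 37) hi=[41, 43] (size 2, min 41) -> median=37
Step 6: insert 5 -> lo=[5, 7, 19] (size 3, max 19) hi=[37, 41, 43] (size 3, min 37) -> median=28
Step 7: insert 22 -> lo=[5, 7, 19, 22] (size 4, max 22) hi=[37, 41, 43] (size 3, min 37) -> median=22

Answer: 41 42 41 39 37 28 22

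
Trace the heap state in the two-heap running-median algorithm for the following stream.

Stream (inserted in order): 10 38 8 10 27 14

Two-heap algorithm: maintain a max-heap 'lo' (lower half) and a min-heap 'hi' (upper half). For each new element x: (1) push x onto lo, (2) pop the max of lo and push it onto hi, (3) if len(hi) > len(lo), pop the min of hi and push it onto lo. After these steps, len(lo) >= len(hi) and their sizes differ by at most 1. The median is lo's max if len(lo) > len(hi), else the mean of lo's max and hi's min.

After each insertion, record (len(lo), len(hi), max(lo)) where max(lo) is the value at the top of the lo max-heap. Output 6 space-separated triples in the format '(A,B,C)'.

Step 1: insert 10 -> lo=[10] hi=[] -> (len(lo)=1, len(hi)=0, max(lo)=10)
Step 2: insert 38 -> lo=[10] hi=[38] -> (len(lo)=1, len(hi)=1, max(lo)=10)
Step 3: insert 8 -> lo=[8, 10] hi=[38] -> (len(lo)=2, len(hi)=1, max(lo)=10)
Step 4: insert 10 -> lo=[8, 10] hi=[10, 38] -> (len(lo)=2, len(hi)=2, max(lo)=10)
Step 5: insert 27 -> lo=[8, 10, 10] hi=[27, 38] -> (len(lo)=3, len(hi)=2, max(lo)=10)
Step 6: insert 14 -> lo=[8, 10, 10] hi=[14, 27, 38] -> (len(lo)=3, len(hi)=3, max(lo)=10)

Answer: (1,0,10) (1,1,10) (2,1,10) (2,2,10) (3,2,10) (3,3,10)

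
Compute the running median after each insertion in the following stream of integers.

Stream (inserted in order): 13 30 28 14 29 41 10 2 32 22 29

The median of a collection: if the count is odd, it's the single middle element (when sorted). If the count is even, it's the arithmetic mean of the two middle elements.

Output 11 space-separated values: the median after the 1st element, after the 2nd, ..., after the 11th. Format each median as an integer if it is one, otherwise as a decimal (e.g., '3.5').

Answer: 13 21.5 28 21 28 28.5 28 21 28 25 28

Derivation:
Step 1: insert 13 -> lo=[13] (size 1, max 13) hi=[] (size 0) -> median=13
Step 2: insert 30 -> lo=[13] (size 1, max 13) hi=[30] (size 1, min 30) -> median=21.5
Step 3: insert 28 -> lo=[13, 28] (size 2, max 28) hi=[30] (size 1, min 30) -> median=28
Step 4: insert 14 -> lo=[13, 14] (size 2, max 14) hi=[28, 30] (size 2, min 28) -> median=21
Step 5: insert 29 -> lo=[13, 14, 28] (size 3, max 28) hi=[29, 30] (size 2, min 29) -> median=28
Step 6: insert 41 -> lo=[13, 14, 28] (size 3, max 28) hi=[29, 30, 41] (size 3, min 29) -> median=28.5
Step 7: insert 10 -> lo=[10, 13, 14, 28] (size 4, max 28) hi=[29, 30, 41] (size 3, min 29) -> median=28
Step 8: insert 2 -> lo=[2, 10, 13, 14] (size 4, max 14) hi=[28, 29, 30, 41] (size 4, min 28) -> median=21
Step 9: insert 32 -> lo=[2, 10, 13, 14, 28] (size 5, max 28) hi=[29, 30, 32, 41] (size 4, min 29) -> median=28
Step 10: insert 22 -> lo=[2, 10, 13, 14, 22] (size 5, max 22) hi=[28, 29, 30, 32, 41] (size 5, min 28) -> median=25
Step 11: insert 29 -> lo=[2, 10, 13, 14, 22, 28] (size 6, max 28) hi=[29, 29, 30, 32, 41] (size 5, min 29) -> median=28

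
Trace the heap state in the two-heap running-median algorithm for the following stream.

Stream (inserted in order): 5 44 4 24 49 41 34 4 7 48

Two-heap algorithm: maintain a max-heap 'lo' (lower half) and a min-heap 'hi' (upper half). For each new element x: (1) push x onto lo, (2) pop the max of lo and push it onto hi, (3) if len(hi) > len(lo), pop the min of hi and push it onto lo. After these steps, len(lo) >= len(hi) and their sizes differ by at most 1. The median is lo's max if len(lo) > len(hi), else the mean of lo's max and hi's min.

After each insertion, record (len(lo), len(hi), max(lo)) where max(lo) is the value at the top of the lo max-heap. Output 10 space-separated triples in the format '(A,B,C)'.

Answer: (1,0,5) (1,1,5) (2,1,5) (2,2,5) (3,2,24) (3,3,24) (4,3,34) (4,4,24) (5,4,24) (5,5,24)

Derivation:
Step 1: insert 5 -> lo=[5] hi=[] -> (len(lo)=1, len(hi)=0, max(lo)=5)
Step 2: insert 44 -> lo=[5] hi=[44] -> (len(lo)=1, len(hi)=1, max(lo)=5)
Step 3: insert 4 -> lo=[4, 5] hi=[44] -> (len(lo)=2, len(hi)=1, max(lo)=5)
Step 4: insert 24 -> lo=[4, 5] hi=[24, 44] -> (len(lo)=2, len(hi)=2, max(lo)=5)
Step 5: insert 49 -> lo=[4, 5, 24] hi=[44, 49] -> (len(lo)=3, len(hi)=2, max(lo)=24)
Step 6: insert 41 -> lo=[4, 5, 24] hi=[41, 44, 49] -> (len(lo)=3, len(hi)=3, max(lo)=24)
Step 7: insert 34 -> lo=[4, 5, 24, 34] hi=[41, 44, 49] -> (len(lo)=4, len(hi)=3, max(lo)=34)
Step 8: insert 4 -> lo=[4, 4, 5, 24] hi=[34, 41, 44, 49] -> (len(lo)=4, len(hi)=4, max(lo)=24)
Step 9: insert 7 -> lo=[4, 4, 5, 7, 24] hi=[34, 41, 44, 49] -> (len(lo)=5, len(hi)=4, max(lo)=24)
Step 10: insert 48 -> lo=[4, 4, 5, 7, 24] hi=[34, 41, 44, 48, 49] -> (len(lo)=5, len(hi)=5, max(lo)=24)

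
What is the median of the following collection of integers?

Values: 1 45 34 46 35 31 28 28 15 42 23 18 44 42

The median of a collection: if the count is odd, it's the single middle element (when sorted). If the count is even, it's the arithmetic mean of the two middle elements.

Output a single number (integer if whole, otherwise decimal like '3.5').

Step 1: insert 1 -> lo=[1] (size 1, max 1) hi=[] (size 0) -> median=1
Step 2: insert 45 -> lo=[1] (size 1, max 1) hi=[45] (size 1, min 45) -> median=23
Step 3: insert 34 -> lo=[1, 34] (size 2, max 34) hi=[45] (size 1, min 45) -> median=34
Step 4: insert 46 -> lo=[1, 34] (size 2, max 34) hi=[45, 46] (size 2, min 45) -> median=39.5
Step 5: insert 35 -> lo=[1, 34, 35] (size 3, max 35) hi=[45, 46] (size 2, min 45) -> median=35
Step 6: insert 31 -> lo=[1, 31, 34] (size 3, max 34) hi=[35, 45, 46] (size 3, min 35) -> median=34.5
Step 7: insert 28 -> lo=[1, 28, 31, 34] (size 4, max 34) hi=[35, 45, 46] (size 3, min 35) -> median=34
Step 8: insert 28 -> lo=[1, 28, 28, 31] (size 4, max 31) hi=[34, 35, 45, 46] (size 4, min 34) -> median=32.5
Step 9: insert 15 -> lo=[1, 15, 28, 28, 31] (size 5, max 31) hi=[34, 35, 45, 46] (size 4, min 34) -> median=31
Step 10: insert 42 -> lo=[1, 15, 28, 28, 31] (size 5, max 31) hi=[34, 35, 42, 45, 46] (size 5, min 34) -> median=32.5
Step 11: insert 23 -> lo=[1, 15, 23, 28, 28, 31] (size 6, max 31) hi=[34, 35, 42, 45, 46] (size 5, min 34) -> median=31
Step 12: insert 18 -> lo=[1, 15, 18, 23, 28, 28] (size 6, max 28) hi=[31, 34, 35, 42, 45, 46] (size 6, min 31) -> median=29.5
Step 13: insert 44 -> lo=[1, 15, 18, 23, 28, 28, 31] (size 7, max 31) hi=[34, 35, 42, 44, 45, 46] (size 6, min 34) -> median=31
Step 14: insert 42 -> lo=[1, 15, 18, 23, 28, 28, 31] (size 7, max 31) hi=[34, 35, 42, 42, 44, 45, 46] (size 7, min 34) -> median=32.5

Answer: 32.5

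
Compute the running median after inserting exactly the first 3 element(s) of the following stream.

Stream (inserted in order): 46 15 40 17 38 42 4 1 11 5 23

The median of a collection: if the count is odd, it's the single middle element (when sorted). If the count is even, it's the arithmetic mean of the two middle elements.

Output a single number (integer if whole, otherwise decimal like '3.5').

Answer: 40

Derivation:
Step 1: insert 46 -> lo=[46] (size 1, max 46) hi=[] (size 0) -> median=46
Step 2: insert 15 -> lo=[15] (size 1, max 15) hi=[46] (size 1, min 46) -> median=30.5
Step 3: insert 40 -> lo=[15, 40] (size 2, max 40) hi=[46] (size 1, min 46) -> median=40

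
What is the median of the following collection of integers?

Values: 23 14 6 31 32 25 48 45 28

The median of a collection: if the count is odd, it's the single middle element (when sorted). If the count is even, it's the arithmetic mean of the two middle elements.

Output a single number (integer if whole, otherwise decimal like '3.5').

Answer: 28

Derivation:
Step 1: insert 23 -> lo=[23] (size 1, max 23) hi=[] (size 0) -> median=23
Step 2: insert 14 -> lo=[14] (size 1, max 14) hi=[23] (size 1, min 23) -> median=18.5
Step 3: insert 6 -> lo=[6, 14] (size 2, max 14) hi=[23] (size 1, min 23) -> median=14
Step 4: insert 31 -> lo=[6, 14] (size 2, max 14) hi=[23, 31] (size 2, min 23) -> median=18.5
Step 5: insert 32 -> lo=[6, 14, 23] (size 3, max 23) hi=[31, 32] (size 2, min 31) -> median=23
Step 6: insert 25 -> lo=[6, 14, 23] (size 3, max 23) hi=[25, 31, 32] (size 3, min 25) -> median=24
Step 7: insert 48 -> lo=[6, 14, 23, 25] (size 4, max 25) hi=[31, 32, 48] (size 3, min 31) -> median=25
Step 8: insert 45 -> lo=[6, 14, 23, 25] (size 4, max 25) hi=[31, 32, 45, 48] (size 4, min 31) -> median=28
Step 9: insert 28 -> lo=[6, 14, 23, 25, 28] (size 5, max 28) hi=[31, 32, 45, 48] (size 4, min 31) -> median=28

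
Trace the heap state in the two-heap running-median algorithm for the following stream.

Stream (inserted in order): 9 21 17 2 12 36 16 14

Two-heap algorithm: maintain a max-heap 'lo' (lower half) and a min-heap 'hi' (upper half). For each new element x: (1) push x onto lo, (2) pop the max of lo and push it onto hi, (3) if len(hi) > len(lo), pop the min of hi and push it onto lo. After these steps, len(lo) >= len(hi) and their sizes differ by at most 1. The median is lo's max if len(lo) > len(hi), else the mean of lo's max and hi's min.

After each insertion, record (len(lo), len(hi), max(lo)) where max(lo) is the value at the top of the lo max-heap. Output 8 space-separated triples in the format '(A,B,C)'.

Step 1: insert 9 -> lo=[9] hi=[] -> (len(lo)=1, len(hi)=0, max(lo)=9)
Step 2: insert 21 -> lo=[9] hi=[21] -> (len(lo)=1, len(hi)=1, max(lo)=9)
Step 3: insert 17 -> lo=[9, 17] hi=[21] -> (len(lo)=2, len(hi)=1, max(lo)=17)
Step 4: insert 2 -> lo=[2, 9] hi=[17, 21] -> (len(lo)=2, len(hi)=2, max(lo)=9)
Step 5: insert 12 -> lo=[2, 9, 12] hi=[17, 21] -> (len(lo)=3, len(hi)=2, max(lo)=12)
Step 6: insert 36 -> lo=[2, 9, 12] hi=[17, 21, 36] -> (len(lo)=3, len(hi)=3, max(lo)=12)
Step 7: insert 16 -> lo=[2, 9, 12, 16] hi=[17, 21, 36] -> (len(lo)=4, len(hi)=3, max(lo)=16)
Step 8: insert 14 -> lo=[2, 9, 12, 14] hi=[16, 17, 21, 36] -> (len(lo)=4, len(hi)=4, max(lo)=14)

Answer: (1,0,9) (1,1,9) (2,1,17) (2,2,9) (3,2,12) (3,3,12) (4,3,16) (4,4,14)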